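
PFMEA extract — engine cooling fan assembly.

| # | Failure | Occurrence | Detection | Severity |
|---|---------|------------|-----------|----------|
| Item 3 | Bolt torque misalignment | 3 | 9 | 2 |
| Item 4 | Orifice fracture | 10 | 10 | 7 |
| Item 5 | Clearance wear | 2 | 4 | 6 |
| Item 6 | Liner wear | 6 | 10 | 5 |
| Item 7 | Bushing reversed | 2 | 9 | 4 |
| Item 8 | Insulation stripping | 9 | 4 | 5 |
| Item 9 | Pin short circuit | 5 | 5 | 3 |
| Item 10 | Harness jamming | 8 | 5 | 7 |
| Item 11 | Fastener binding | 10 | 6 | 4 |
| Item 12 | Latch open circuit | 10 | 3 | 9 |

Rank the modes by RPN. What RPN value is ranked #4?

RPN = Severity × Occurrence × Detection:
  Item 3: 2 × 3 × 9 = 54
  Item 4: 7 × 10 × 10 = 700
  Item 5: 6 × 2 × 4 = 48
  Item 6: 5 × 6 × 10 = 300
  Item 7: 4 × 2 × 9 = 72
  Item 8: 5 × 9 × 4 = 180
  Item 9: 3 × 5 × 5 = 75
  Item 10: 7 × 8 × 5 = 280
  Item 11: 4 × 10 × 6 = 240
  Item 12: 9 × 10 × 3 = 270
Sorted descending: 700, 300, 280, 270, 240, 180, 75, 72, 54, 48.
The fourth-highest RPN is 270 (Item 12).

270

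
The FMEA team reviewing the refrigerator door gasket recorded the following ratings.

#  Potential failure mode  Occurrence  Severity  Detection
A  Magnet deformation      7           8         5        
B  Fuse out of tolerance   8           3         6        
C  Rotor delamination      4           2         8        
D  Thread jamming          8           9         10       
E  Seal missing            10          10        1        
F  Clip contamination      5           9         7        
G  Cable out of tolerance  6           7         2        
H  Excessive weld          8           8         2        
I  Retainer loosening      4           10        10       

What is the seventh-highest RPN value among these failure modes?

100

RPN = Severity × Occurrence × Detection:
  A: 8 × 7 × 5 = 280
  B: 3 × 8 × 6 = 144
  C: 2 × 4 × 8 = 64
  D: 9 × 8 × 10 = 720
  E: 10 × 10 × 1 = 100
  F: 9 × 5 × 7 = 315
  G: 7 × 6 × 2 = 84
  H: 8 × 8 × 2 = 128
  I: 10 × 4 × 10 = 400
Sorted descending: 720, 400, 315, 280, 144, 128, 100, 84, 64.
The seventh-highest RPN is 100 (E).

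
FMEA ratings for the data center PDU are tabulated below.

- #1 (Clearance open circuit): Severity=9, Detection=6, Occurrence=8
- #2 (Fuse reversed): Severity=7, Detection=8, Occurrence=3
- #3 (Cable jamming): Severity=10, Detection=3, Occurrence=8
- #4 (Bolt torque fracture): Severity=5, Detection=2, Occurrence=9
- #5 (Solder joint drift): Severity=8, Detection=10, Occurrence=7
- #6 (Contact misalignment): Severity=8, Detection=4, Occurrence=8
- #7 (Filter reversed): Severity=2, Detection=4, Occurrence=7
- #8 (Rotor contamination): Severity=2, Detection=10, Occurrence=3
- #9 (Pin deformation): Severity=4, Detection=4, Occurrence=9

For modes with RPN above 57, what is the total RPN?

RPN = Severity × Occurrence × Detection:
  #1: 9 × 8 × 6 = 432
  #2: 7 × 3 × 8 = 168
  #3: 10 × 8 × 3 = 240
  #4: 5 × 9 × 2 = 90
  #5: 8 × 7 × 10 = 560
  #6: 8 × 8 × 4 = 256
  #7: 2 × 7 × 4 = 56
  #8: 2 × 3 × 10 = 60
  #9: 4 × 9 × 4 = 144
RPN > 57: #1 (432), #2 (168), #3 (240), #4 (90), #5 (560), #6 (256), #8 (60), #9 (144).
Sum: 432 + 168 + 240 + 90 + 560 + 256 + 60 + 144 = 1950.

1950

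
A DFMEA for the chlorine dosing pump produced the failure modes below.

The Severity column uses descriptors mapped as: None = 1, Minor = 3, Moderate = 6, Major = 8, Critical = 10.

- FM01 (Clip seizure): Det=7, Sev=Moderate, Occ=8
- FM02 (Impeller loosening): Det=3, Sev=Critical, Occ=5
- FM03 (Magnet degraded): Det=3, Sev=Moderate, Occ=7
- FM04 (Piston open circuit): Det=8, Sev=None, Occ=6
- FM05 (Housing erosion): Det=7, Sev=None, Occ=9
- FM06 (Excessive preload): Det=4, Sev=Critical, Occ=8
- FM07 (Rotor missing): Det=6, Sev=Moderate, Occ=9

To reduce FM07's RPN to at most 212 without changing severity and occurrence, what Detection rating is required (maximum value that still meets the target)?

FM07: S=6, O=9, D=6 → current RPN = 324.
Fixed product = 54. Need 54 × D ≤ 212, so D ≤ 212/54 = 3.93.
Maximum integer Detection rating = 3 (gives RPN 162; D=4 would give 216 > 212).

3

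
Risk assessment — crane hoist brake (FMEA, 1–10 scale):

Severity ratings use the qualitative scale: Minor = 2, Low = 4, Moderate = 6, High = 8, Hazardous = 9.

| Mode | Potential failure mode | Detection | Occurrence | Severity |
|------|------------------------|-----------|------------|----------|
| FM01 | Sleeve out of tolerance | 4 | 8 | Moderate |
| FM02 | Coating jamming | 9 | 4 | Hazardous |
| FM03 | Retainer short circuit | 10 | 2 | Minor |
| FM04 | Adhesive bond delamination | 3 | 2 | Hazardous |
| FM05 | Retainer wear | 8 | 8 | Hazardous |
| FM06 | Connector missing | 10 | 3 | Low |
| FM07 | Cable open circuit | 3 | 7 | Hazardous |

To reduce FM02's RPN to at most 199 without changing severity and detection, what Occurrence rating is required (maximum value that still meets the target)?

2

FM02: S=9, O=4, D=9 → current RPN = 324.
Fixed product = 81. Need 81 × O ≤ 199, so O ≤ 199/81 = 2.46.
Maximum integer Occurrence rating = 2 (gives RPN 162; O=3 would give 243 > 199).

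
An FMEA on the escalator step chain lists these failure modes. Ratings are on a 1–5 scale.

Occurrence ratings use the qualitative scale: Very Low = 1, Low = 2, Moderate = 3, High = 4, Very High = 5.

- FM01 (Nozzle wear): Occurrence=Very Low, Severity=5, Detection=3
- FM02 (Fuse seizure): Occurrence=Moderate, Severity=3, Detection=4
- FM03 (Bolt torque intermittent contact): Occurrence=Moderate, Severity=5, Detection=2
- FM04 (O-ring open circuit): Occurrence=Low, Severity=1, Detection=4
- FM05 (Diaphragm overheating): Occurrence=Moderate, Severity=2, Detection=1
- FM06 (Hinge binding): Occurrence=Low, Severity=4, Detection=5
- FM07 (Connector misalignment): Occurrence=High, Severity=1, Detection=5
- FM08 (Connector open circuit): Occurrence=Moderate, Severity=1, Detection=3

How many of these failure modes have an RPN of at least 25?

RPN = Severity × Occurrence × Detection:
  FM01: 5 × 1 × 3 = 15
  FM02: 3 × 3 × 4 = 36
  FM03: 5 × 3 × 2 = 30
  FM04: 1 × 2 × 4 = 8
  FM05: 2 × 3 × 1 = 6
  FM06: 4 × 2 × 5 = 40
  FM07: 1 × 4 × 5 = 20
  FM08: 1 × 3 × 3 = 9
Modes with RPN ≥ 25: FM02 (36), FM03 (30), FM06 (40) → 3.

3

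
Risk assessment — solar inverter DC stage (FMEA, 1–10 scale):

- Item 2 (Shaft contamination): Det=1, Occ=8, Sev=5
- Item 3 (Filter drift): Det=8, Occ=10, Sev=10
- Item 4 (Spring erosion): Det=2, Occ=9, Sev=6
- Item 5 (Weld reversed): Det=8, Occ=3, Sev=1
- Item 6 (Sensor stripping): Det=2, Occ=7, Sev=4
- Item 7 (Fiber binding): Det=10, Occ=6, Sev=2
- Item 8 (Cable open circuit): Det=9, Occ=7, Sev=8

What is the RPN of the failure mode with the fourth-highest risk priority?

108

RPN = Severity × Occurrence × Detection:
  Item 2: 5 × 8 × 1 = 40
  Item 3: 10 × 10 × 8 = 800
  Item 4: 6 × 9 × 2 = 108
  Item 5: 1 × 3 × 8 = 24
  Item 6: 4 × 7 × 2 = 56
  Item 7: 2 × 6 × 10 = 120
  Item 8: 8 × 7 × 9 = 504
Sorted descending: 800, 504, 120, 108, 56, 40, 24.
The fourth-highest RPN is 108 (Item 4).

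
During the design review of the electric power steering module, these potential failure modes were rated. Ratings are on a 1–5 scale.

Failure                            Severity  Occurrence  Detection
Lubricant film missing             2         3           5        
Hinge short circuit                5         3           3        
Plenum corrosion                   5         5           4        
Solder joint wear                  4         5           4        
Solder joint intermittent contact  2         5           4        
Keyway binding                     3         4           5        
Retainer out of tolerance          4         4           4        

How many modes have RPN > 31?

6

RPN = Severity × Occurrence × Detection:
  Lubricant film missing: 2 × 3 × 5 = 30
  Hinge short circuit: 5 × 3 × 3 = 45
  Plenum corrosion: 5 × 5 × 4 = 100
  Solder joint wear: 4 × 5 × 4 = 80
  Solder joint intermittent contact: 2 × 5 × 4 = 40
  Keyway binding: 3 × 4 × 5 = 60
  Retainer out of tolerance: 4 × 4 × 4 = 64
Modes with RPN > 31: Hinge short circuit (45), Plenum corrosion (100), Solder joint wear (80), Solder joint intermittent contact (40), Keyway binding (60), Retainer out of tolerance (64) → 6.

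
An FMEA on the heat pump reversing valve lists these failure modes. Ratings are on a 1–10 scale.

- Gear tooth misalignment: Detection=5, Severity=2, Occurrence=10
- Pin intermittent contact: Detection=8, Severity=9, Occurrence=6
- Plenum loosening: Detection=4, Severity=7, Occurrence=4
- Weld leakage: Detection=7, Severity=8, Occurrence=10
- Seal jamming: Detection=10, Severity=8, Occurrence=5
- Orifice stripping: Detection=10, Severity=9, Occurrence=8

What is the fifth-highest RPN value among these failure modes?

RPN = Severity × Occurrence × Detection:
  Gear tooth misalignment: 2 × 10 × 5 = 100
  Pin intermittent contact: 9 × 6 × 8 = 432
  Plenum loosening: 7 × 4 × 4 = 112
  Weld leakage: 8 × 10 × 7 = 560
  Seal jamming: 8 × 5 × 10 = 400
  Orifice stripping: 9 × 8 × 10 = 720
Sorted descending: 720, 560, 432, 400, 112, 100.
The fifth-highest RPN is 112 (Plenum loosening).

112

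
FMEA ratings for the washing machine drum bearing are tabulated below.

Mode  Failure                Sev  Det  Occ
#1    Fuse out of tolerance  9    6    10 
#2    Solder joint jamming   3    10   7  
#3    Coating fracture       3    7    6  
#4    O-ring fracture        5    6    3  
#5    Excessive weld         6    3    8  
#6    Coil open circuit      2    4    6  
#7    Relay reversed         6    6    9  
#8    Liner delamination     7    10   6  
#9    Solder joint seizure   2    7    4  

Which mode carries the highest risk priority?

RPN = Severity × Occurrence × Detection:
  #1: 9 × 10 × 6 = 540
  #2: 3 × 7 × 10 = 210
  #3: 3 × 6 × 7 = 126
  #4: 5 × 3 × 6 = 90
  #5: 6 × 8 × 3 = 144
  #6: 2 × 6 × 4 = 48
  #7: 6 × 9 × 6 = 324
  #8: 7 × 6 × 10 = 420
  #9: 2 × 4 × 7 = 56
Highest RPN is 540 → #1.

#1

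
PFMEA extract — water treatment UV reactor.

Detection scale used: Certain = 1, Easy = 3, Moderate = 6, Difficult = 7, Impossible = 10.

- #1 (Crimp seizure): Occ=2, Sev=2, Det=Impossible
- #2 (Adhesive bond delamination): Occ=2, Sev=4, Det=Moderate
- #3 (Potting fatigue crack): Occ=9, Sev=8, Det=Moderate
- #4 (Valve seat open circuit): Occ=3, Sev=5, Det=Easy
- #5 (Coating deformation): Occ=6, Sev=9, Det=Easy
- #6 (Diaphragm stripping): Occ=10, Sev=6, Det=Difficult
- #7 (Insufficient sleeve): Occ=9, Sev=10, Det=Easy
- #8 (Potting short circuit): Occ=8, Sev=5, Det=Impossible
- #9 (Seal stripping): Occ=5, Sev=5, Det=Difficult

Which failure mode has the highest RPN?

RPN = Severity × Occurrence × Detection:
  #1: 2 × 2 × 10 = 40
  #2: 4 × 2 × 6 = 48
  #3: 8 × 9 × 6 = 432
  #4: 5 × 3 × 3 = 45
  #5: 9 × 6 × 3 = 162
  #6: 6 × 10 × 7 = 420
  #7: 10 × 9 × 3 = 270
  #8: 5 × 8 × 10 = 400
  #9: 5 × 5 × 7 = 175
Highest RPN is 432 → #3.

#3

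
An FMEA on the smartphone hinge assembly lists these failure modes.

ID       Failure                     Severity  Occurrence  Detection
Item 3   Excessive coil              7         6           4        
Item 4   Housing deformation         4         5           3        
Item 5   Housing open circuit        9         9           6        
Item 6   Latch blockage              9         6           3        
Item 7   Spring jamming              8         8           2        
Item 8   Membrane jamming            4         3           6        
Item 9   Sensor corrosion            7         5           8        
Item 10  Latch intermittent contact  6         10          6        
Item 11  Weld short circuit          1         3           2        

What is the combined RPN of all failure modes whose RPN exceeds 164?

1294

RPN = Severity × Occurrence × Detection:
  Item 3: 7 × 6 × 4 = 168
  Item 4: 4 × 5 × 3 = 60
  Item 5: 9 × 9 × 6 = 486
  Item 6: 9 × 6 × 3 = 162
  Item 7: 8 × 8 × 2 = 128
  Item 8: 4 × 3 × 6 = 72
  Item 9: 7 × 5 × 8 = 280
  Item 10: 6 × 10 × 6 = 360
  Item 11: 1 × 3 × 2 = 6
RPN > 164: Item 3 (168), Item 5 (486), Item 9 (280), Item 10 (360).
Sum: 168 + 486 + 280 + 360 = 1294.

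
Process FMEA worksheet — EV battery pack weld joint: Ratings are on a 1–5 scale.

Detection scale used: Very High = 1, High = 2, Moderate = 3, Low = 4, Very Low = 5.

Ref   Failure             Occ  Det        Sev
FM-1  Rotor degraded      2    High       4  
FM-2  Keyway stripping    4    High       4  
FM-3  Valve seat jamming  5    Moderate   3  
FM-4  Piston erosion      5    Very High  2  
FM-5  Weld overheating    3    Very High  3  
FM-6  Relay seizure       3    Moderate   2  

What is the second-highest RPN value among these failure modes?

RPN = Severity × Occurrence × Detection:
  FM-1: 4 × 2 × 2 = 16
  FM-2: 4 × 4 × 2 = 32
  FM-3: 3 × 5 × 3 = 45
  FM-4: 2 × 5 × 1 = 10
  FM-5: 3 × 3 × 1 = 9
  FM-6: 2 × 3 × 3 = 18
Sorted descending: 45, 32, 18, 16, 10, 9.
The second-highest RPN is 32 (FM-2).

32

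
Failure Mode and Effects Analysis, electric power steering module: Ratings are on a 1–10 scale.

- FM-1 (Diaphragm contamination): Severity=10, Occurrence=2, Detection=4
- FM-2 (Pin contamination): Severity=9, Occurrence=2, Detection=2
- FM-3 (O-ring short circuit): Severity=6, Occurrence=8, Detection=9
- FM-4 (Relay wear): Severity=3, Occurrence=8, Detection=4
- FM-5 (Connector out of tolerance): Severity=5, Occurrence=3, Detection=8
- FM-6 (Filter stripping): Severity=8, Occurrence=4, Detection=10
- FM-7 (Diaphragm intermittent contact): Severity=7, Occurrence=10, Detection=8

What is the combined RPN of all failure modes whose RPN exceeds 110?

1432

RPN = Severity × Occurrence × Detection:
  FM-1: 10 × 2 × 4 = 80
  FM-2: 9 × 2 × 2 = 36
  FM-3: 6 × 8 × 9 = 432
  FM-4: 3 × 8 × 4 = 96
  FM-5: 5 × 3 × 8 = 120
  FM-6: 8 × 4 × 10 = 320
  FM-7: 7 × 10 × 8 = 560
RPN > 110: FM-3 (432), FM-5 (120), FM-6 (320), FM-7 (560).
Sum: 432 + 120 + 320 + 560 = 1432.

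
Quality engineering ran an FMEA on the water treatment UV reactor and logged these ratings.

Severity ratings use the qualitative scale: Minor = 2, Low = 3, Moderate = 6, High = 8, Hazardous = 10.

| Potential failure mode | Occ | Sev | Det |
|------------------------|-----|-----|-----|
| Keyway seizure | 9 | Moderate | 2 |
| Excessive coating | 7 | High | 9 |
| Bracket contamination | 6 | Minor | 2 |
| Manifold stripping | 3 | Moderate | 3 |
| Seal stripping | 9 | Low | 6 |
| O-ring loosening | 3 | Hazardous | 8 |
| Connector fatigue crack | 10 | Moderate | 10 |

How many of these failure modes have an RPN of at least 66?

5

RPN = Severity × Occurrence × Detection:
  Keyway seizure: 6 × 9 × 2 = 108
  Excessive coating: 8 × 7 × 9 = 504
  Bracket contamination: 2 × 6 × 2 = 24
  Manifold stripping: 6 × 3 × 3 = 54
  Seal stripping: 3 × 9 × 6 = 162
  O-ring loosening: 10 × 3 × 8 = 240
  Connector fatigue crack: 6 × 10 × 10 = 600
Modes with RPN ≥ 66: Keyway seizure (108), Excessive coating (504), Seal stripping (162), O-ring loosening (240), Connector fatigue crack (600) → 5.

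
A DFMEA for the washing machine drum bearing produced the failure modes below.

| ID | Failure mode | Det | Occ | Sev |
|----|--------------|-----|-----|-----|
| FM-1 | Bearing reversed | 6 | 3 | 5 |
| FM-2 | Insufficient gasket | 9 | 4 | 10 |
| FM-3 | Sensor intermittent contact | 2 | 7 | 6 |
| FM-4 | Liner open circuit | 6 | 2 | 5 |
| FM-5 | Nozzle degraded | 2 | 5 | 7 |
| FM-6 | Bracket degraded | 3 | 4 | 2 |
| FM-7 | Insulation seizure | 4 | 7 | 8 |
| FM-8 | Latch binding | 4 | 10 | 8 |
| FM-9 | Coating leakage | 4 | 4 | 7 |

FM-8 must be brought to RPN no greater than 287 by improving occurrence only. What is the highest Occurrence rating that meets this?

FM-8: S=8, O=10, D=4 → current RPN = 320.
Fixed product = 32. Need 32 × O ≤ 287, so O ≤ 287/32 = 8.97.
Maximum integer Occurrence rating = 8 (gives RPN 256; O=9 would give 288 > 287).

8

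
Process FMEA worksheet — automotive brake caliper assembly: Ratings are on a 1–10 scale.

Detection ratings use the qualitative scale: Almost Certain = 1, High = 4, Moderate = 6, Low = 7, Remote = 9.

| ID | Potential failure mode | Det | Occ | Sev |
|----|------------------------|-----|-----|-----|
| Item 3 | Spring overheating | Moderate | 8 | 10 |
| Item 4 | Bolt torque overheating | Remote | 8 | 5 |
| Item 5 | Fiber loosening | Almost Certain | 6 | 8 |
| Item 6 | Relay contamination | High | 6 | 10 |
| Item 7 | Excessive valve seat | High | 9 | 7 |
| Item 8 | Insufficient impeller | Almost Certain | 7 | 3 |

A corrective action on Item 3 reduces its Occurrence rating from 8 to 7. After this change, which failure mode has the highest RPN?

RPN = Severity × Occurrence × Detection:
  Item 3: 10 × 8 × 6 = 480
  Item 4: 5 × 8 × 9 = 360
  Item 5: 8 × 6 × 1 = 48
  Item 6: 10 × 6 × 4 = 240
  Item 7: 7 × 9 × 4 = 252
  Item 8: 3 × 7 × 1 = 21
After action: Item 3 → 10 × 7 × 6 = 420.
Revised RPNs: Item 3=420, Item 4=360, Item 7=252, Item 6=240, Item 5=48, Item 8=21.
Highest is now Item 3 (420).

Item 3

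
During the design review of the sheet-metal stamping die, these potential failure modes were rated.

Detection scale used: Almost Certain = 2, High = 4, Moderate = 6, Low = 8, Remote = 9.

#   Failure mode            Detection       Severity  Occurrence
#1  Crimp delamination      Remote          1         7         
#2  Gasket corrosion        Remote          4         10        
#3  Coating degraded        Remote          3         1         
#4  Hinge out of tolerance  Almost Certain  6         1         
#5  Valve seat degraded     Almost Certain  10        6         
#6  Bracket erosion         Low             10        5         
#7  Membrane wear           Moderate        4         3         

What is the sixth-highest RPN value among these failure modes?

RPN = Severity × Occurrence × Detection:
  #1: 1 × 7 × 9 = 63
  #2: 4 × 10 × 9 = 360
  #3: 3 × 1 × 9 = 27
  #4: 6 × 1 × 2 = 12
  #5: 10 × 6 × 2 = 120
  #6: 10 × 5 × 8 = 400
  #7: 4 × 3 × 6 = 72
Sorted descending: 400, 360, 120, 72, 63, 27, 12.
The sixth-highest RPN is 27 (#3).

27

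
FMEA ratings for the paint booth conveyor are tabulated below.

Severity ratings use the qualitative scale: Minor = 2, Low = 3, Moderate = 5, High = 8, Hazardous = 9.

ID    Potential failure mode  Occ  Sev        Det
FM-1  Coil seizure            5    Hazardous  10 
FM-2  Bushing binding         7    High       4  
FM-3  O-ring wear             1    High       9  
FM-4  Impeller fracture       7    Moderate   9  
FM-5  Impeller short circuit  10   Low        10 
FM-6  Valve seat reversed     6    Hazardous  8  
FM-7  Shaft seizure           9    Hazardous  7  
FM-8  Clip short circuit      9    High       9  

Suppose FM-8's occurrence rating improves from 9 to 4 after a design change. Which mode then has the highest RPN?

RPN = Severity × Occurrence × Detection:
  FM-1: 9 × 5 × 10 = 450
  FM-2: 8 × 7 × 4 = 224
  FM-3: 8 × 1 × 9 = 72
  FM-4: 5 × 7 × 9 = 315
  FM-5: 3 × 10 × 10 = 300
  FM-6: 9 × 6 × 8 = 432
  FM-7: 9 × 9 × 7 = 567
  FM-8: 8 × 9 × 9 = 648
After action: FM-8 → 8 × 4 × 9 = 288.
Revised RPNs: FM-7=567, FM-1=450, FM-6=432, FM-4=315, FM-5=300, FM-8=288, FM-2=224, FM-3=72.
Highest is now FM-7 (567).

FM-7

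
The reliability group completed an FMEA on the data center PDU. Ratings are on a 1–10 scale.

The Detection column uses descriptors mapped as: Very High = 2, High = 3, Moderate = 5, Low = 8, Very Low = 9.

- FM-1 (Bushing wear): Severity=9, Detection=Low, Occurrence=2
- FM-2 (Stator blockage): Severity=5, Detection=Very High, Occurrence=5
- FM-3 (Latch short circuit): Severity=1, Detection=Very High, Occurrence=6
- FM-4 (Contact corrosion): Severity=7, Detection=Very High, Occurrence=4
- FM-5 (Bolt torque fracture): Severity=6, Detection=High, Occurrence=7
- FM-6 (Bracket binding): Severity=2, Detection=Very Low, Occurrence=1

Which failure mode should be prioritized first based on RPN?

RPN = Severity × Occurrence × Detection:
  FM-1: 9 × 2 × 8 = 144
  FM-2: 5 × 5 × 2 = 50
  FM-3: 1 × 6 × 2 = 12
  FM-4: 7 × 4 × 2 = 56
  FM-5: 6 × 7 × 3 = 126
  FM-6: 2 × 1 × 9 = 18
Highest RPN is 144 → FM-1.

FM-1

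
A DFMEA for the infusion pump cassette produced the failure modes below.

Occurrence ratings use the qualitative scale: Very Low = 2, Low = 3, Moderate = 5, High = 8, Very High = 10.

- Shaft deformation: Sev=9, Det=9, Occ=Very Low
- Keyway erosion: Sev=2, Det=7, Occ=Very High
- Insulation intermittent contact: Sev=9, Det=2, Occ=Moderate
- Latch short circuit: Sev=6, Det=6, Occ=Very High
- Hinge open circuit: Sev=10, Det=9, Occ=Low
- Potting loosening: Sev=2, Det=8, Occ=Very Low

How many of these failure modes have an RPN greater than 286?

RPN = Severity × Occurrence × Detection:
  Shaft deformation: 9 × 2 × 9 = 162
  Keyway erosion: 2 × 10 × 7 = 140
  Insulation intermittent contact: 9 × 5 × 2 = 90
  Latch short circuit: 6 × 10 × 6 = 360
  Hinge open circuit: 10 × 3 × 9 = 270
  Potting loosening: 2 × 2 × 8 = 32
Modes with RPN > 286: Latch short circuit (360) → 1.

1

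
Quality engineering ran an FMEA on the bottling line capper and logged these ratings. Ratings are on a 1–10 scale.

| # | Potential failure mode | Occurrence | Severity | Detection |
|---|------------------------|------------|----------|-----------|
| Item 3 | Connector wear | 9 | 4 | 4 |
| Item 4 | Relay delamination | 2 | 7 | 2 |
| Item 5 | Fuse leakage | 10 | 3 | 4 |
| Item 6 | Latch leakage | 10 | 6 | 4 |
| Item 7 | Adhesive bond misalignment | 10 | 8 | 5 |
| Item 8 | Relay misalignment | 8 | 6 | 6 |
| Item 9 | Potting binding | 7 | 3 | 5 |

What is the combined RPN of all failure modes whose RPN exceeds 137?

RPN = Severity × Occurrence × Detection:
  Item 3: 4 × 9 × 4 = 144
  Item 4: 7 × 2 × 2 = 28
  Item 5: 3 × 10 × 4 = 120
  Item 6: 6 × 10 × 4 = 240
  Item 7: 8 × 10 × 5 = 400
  Item 8: 6 × 8 × 6 = 288
  Item 9: 3 × 7 × 5 = 105
RPN > 137: Item 3 (144), Item 6 (240), Item 7 (400), Item 8 (288).
Sum: 144 + 240 + 400 + 288 = 1072.

1072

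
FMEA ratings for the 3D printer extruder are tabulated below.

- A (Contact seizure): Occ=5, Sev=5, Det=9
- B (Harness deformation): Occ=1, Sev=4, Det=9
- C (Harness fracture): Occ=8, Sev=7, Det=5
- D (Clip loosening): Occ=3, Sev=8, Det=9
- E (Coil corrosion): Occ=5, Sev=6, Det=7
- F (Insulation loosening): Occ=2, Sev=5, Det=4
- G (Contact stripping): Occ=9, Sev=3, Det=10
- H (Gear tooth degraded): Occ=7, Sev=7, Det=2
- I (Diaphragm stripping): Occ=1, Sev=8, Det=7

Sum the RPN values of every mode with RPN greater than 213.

991

RPN = Severity × Occurrence × Detection:
  A: 5 × 5 × 9 = 225
  B: 4 × 1 × 9 = 36
  C: 7 × 8 × 5 = 280
  D: 8 × 3 × 9 = 216
  E: 6 × 5 × 7 = 210
  F: 5 × 2 × 4 = 40
  G: 3 × 9 × 10 = 270
  H: 7 × 7 × 2 = 98
  I: 8 × 1 × 7 = 56
RPN > 213: A (225), C (280), D (216), G (270).
Sum: 225 + 280 + 216 + 270 = 991.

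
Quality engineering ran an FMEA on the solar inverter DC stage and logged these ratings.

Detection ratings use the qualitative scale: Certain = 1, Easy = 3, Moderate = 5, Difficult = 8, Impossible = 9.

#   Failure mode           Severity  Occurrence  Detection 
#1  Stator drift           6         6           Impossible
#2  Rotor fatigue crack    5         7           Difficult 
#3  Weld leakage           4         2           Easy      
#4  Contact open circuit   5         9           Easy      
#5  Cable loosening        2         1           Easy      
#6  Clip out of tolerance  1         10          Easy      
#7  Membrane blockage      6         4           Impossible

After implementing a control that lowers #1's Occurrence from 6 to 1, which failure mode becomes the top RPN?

#2

RPN = Severity × Occurrence × Detection:
  #1: 6 × 6 × 9 = 324
  #2: 5 × 7 × 8 = 280
  #3: 4 × 2 × 3 = 24
  #4: 5 × 9 × 3 = 135
  #5: 2 × 1 × 3 = 6
  #6: 1 × 10 × 3 = 30
  #7: 6 × 4 × 9 = 216
After action: #1 → 6 × 1 × 9 = 54.
Revised RPNs: #2=280, #7=216, #4=135, #1=54, #6=30, #3=24, #5=6.
Highest is now #2 (280).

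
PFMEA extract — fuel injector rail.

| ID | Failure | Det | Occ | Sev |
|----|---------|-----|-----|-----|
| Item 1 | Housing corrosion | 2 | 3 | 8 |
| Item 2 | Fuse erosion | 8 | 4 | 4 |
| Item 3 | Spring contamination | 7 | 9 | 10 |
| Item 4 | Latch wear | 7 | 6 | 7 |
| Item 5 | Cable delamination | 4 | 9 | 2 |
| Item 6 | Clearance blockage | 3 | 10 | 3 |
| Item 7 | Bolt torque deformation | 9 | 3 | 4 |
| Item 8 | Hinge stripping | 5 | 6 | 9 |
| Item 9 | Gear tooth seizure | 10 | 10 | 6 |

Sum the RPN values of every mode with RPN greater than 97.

2030

RPN = Severity × Occurrence × Detection:
  Item 1: 8 × 3 × 2 = 48
  Item 2: 4 × 4 × 8 = 128
  Item 3: 10 × 9 × 7 = 630
  Item 4: 7 × 6 × 7 = 294
  Item 5: 2 × 9 × 4 = 72
  Item 6: 3 × 10 × 3 = 90
  Item 7: 4 × 3 × 9 = 108
  Item 8: 9 × 6 × 5 = 270
  Item 9: 6 × 10 × 10 = 600
RPN > 97: Item 2 (128), Item 3 (630), Item 4 (294), Item 7 (108), Item 8 (270), Item 9 (600).
Sum: 128 + 630 + 294 + 108 + 270 + 600 = 2030.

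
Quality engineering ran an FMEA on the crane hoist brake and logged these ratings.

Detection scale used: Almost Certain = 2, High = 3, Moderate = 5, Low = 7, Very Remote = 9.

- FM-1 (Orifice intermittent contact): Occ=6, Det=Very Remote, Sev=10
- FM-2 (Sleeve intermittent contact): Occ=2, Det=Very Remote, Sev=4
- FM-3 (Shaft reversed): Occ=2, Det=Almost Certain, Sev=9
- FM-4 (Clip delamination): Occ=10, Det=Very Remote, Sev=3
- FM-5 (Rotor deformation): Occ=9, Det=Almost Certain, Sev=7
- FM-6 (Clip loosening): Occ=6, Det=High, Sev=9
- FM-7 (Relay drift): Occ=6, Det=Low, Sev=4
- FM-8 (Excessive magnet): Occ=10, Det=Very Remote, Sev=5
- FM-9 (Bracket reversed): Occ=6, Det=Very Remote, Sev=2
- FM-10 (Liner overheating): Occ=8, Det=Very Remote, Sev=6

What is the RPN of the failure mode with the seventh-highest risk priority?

RPN = Severity × Occurrence × Detection:
  FM-1: 10 × 6 × 9 = 540
  FM-2: 4 × 2 × 9 = 72
  FM-3: 9 × 2 × 2 = 36
  FM-4: 3 × 10 × 9 = 270
  FM-5: 7 × 9 × 2 = 126
  FM-6: 9 × 6 × 3 = 162
  FM-7: 4 × 6 × 7 = 168
  FM-8: 5 × 10 × 9 = 450
  FM-9: 2 × 6 × 9 = 108
  FM-10: 6 × 8 × 9 = 432
Sorted descending: 540, 450, 432, 270, 168, 162, 126, 108, 72, 36.
The seventh-highest RPN is 126 (FM-5).

126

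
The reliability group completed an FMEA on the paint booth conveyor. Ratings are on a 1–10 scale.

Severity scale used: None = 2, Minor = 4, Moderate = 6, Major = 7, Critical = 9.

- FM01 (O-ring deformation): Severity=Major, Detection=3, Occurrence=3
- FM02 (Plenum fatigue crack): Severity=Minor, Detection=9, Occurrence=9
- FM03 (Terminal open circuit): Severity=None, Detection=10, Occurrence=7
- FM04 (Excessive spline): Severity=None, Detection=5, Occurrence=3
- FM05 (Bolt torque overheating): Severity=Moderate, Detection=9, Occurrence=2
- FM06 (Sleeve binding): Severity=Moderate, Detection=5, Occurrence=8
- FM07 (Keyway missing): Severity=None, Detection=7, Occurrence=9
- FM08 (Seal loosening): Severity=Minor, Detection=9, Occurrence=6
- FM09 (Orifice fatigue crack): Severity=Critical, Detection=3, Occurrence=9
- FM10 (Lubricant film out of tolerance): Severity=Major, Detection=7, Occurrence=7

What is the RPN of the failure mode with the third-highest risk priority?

243

RPN = Severity × Occurrence × Detection:
  FM01: 7 × 3 × 3 = 63
  FM02: 4 × 9 × 9 = 324
  FM03: 2 × 7 × 10 = 140
  FM04: 2 × 3 × 5 = 30
  FM05: 6 × 2 × 9 = 108
  FM06: 6 × 8 × 5 = 240
  FM07: 2 × 9 × 7 = 126
  FM08: 4 × 6 × 9 = 216
  FM09: 9 × 9 × 3 = 243
  FM10: 7 × 7 × 7 = 343
Sorted descending: 343, 324, 243, 240, 216, 140, 126, 108, 63, 30.
The third-highest RPN is 243 (FM09).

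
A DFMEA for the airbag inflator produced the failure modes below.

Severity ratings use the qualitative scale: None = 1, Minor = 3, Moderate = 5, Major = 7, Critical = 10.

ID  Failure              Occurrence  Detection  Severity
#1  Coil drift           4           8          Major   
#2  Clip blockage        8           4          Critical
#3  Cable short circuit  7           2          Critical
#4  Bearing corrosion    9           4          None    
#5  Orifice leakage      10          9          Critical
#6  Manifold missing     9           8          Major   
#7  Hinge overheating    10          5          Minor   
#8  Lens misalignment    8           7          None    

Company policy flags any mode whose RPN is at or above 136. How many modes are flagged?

6

RPN = Severity × Occurrence × Detection:
  #1: 7 × 4 × 8 = 224
  #2: 10 × 8 × 4 = 320
  #3: 10 × 7 × 2 = 140
  #4: 1 × 9 × 4 = 36
  #5: 10 × 10 × 9 = 900
  #6: 7 × 9 × 8 = 504
  #7: 3 × 10 × 5 = 150
  #8: 1 × 8 × 7 = 56
Modes with RPN ≥ 136: #1 (224), #2 (320), #3 (140), #5 (900), #6 (504), #7 (150) → 6.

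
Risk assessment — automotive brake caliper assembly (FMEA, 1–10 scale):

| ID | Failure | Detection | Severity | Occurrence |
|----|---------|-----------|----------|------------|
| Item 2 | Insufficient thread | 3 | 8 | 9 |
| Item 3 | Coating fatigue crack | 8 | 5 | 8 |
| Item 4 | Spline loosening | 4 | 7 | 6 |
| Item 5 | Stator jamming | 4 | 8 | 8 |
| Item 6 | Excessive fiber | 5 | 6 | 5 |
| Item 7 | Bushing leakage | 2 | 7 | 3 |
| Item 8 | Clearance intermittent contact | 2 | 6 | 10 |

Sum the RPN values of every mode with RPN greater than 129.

RPN = Severity × Occurrence × Detection:
  Item 2: 8 × 9 × 3 = 216
  Item 3: 5 × 8 × 8 = 320
  Item 4: 7 × 6 × 4 = 168
  Item 5: 8 × 8 × 4 = 256
  Item 6: 6 × 5 × 5 = 150
  Item 7: 7 × 3 × 2 = 42
  Item 8: 6 × 10 × 2 = 120
RPN > 129: Item 2 (216), Item 3 (320), Item 4 (168), Item 5 (256), Item 6 (150).
Sum: 216 + 320 + 168 + 256 + 150 = 1110.

1110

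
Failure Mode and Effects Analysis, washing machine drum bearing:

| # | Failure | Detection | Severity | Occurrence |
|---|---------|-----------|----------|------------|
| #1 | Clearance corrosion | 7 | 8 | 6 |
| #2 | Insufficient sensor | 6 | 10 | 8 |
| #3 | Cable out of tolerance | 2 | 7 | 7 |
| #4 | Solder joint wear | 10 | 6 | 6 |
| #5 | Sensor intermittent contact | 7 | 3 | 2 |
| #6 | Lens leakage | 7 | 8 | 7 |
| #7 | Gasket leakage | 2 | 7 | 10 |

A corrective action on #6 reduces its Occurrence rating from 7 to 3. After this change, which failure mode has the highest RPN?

RPN = Severity × Occurrence × Detection:
  #1: 8 × 6 × 7 = 336
  #2: 10 × 8 × 6 = 480
  #3: 7 × 7 × 2 = 98
  #4: 6 × 6 × 10 = 360
  #5: 3 × 2 × 7 = 42
  #6: 8 × 7 × 7 = 392
  #7: 7 × 10 × 2 = 140
After action: #6 → 8 × 3 × 7 = 168.
Revised RPNs: #2=480, #4=360, #1=336, #6=168, #7=140, #3=98, #5=42.
Highest is now #2 (480).

#2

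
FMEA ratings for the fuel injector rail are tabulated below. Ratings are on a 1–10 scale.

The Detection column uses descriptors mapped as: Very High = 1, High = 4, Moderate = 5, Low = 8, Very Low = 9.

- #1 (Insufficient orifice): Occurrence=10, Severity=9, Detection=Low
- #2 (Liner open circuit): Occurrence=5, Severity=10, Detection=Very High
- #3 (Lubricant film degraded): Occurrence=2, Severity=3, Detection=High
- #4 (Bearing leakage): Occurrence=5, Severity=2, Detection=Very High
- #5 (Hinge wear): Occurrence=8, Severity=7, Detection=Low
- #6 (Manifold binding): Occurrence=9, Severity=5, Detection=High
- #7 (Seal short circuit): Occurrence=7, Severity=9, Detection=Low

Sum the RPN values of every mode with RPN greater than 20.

1926

RPN = Severity × Occurrence × Detection:
  #1: 9 × 10 × 8 = 720
  #2: 10 × 5 × 1 = 50
  #3: 3 × 2 × 4 = 24
  #4: 2 × 5 × 1 = 10
  #5: 7 × 8 × 8 = 448
  #6: 5 × 9 × 4 = 180
  #7: 9 × 7 × 8 = 504
RPN > 20: #1 (720), #2 (50), #3 (24), #5 (448), #6 (180), #7 (504).
Sum: 720 + 50 + 24 + 448 + 180 + 504 = 1926.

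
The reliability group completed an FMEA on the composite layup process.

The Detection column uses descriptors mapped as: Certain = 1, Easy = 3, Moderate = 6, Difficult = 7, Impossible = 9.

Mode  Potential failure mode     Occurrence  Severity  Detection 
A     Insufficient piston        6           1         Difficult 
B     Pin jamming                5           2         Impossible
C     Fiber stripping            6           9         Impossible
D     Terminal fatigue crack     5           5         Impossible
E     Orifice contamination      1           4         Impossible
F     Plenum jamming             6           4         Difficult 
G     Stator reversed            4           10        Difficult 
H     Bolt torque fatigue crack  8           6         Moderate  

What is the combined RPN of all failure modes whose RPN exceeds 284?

774

RPN = Severity × Occurrence × Detection:
  A: 1 × 6 × 7 = 42
  B: 2 × 5 × 9 = 90
  C: 9 × 6 × 9 = 486
  D: 5 × 5 × 9 = 225
  E: 4 × 1 × 9 = 36
  F: 4 × 6 × 7 = 168
  G: 10 × 4 × 7 = 280
  H: 6 × 8 × 6 = 288
RPN > 284: C (486), H (288).
Sum: 486 + 288 = 774.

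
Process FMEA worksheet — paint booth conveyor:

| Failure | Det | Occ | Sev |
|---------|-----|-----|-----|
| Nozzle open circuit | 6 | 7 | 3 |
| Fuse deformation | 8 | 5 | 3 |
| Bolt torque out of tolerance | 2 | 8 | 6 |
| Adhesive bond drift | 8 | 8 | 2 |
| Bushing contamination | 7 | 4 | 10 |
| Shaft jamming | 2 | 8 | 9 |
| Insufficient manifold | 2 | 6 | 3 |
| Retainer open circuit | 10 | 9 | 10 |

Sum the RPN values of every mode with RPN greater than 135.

1324

RPN = Severity × Occurrence × Detection:
  Nozzle open circuit: 3 × 7 × 6 = 126
  Fuse deformation: 3 × 5 × 8 = 120
  Bolt torque out of tolerance: 6 × 8 × 2 = 96
  Adhesive bond drift: 2 × 8 × 8 = 128
  Bushing contamination: 10 × 4 × 7 = 280
  Shaft jamming: 9 × 8 × 2 = 144
  Insufficient manifold: 3 × 6 × 2 = 36
  Retainer open circuit: 10 × 9 × 10 = 900
RPN > 135: Bushing contamination (280), Shaft jamming (144), Retainer open circuit (900).
Sum: 280 + 144 + 900 = 1324.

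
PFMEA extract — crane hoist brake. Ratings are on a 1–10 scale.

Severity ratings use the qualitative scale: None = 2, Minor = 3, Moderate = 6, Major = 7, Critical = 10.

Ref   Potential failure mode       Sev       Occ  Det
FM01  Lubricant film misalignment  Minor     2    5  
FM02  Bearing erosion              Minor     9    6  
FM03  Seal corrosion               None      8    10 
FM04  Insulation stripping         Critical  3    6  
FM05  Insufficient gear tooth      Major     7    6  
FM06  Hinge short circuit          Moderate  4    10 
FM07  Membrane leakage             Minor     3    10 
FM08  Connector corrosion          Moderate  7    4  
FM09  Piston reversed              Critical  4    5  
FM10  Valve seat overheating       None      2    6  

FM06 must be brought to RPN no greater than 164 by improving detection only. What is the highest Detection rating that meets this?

6

FM06: S=6, O=4, D=10 → current RPN = 240.
Fixed product = 24. Need 24 × D ≤ 164, so D ≤ 164/24 = 6.83.
Maximum integer Detection rating = 6 (gives RPN 144; D=7 would give 168 > 164).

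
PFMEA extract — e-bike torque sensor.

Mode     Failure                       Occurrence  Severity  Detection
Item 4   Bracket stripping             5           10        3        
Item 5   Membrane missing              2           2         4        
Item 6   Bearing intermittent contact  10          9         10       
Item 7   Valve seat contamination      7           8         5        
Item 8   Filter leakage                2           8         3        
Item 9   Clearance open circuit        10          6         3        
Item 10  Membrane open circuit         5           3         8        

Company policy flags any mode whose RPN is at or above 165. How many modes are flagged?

RPN = Severity × Occurrence × Detection:
  Item 4: 10 × 5 × 3 = 150
  Item 5: 2 × 2 × 4 = 16
  Item 6: 9 × 10 × 10 = 900
  Item 7: 8 × 7 × 5 = 280
  Item 8: 8 × 2 × 3 = 48
  Item 9: 6 × 10 × 3 = 180
  Item 10: 3 × 5 × 8 = 120
Modes with RPN ≥ 165: Item 6 (900), Item 7 (280), Item 9 (180) → 3.

3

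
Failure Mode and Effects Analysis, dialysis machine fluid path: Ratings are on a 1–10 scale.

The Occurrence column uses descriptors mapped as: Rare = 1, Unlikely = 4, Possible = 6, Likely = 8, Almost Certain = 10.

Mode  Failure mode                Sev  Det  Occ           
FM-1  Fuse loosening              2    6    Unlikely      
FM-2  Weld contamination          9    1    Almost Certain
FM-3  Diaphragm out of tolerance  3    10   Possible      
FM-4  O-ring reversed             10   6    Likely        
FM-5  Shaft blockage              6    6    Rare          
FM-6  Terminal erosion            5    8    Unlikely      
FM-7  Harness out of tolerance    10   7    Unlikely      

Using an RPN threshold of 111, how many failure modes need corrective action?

4

RPN = Severity × Occurrence × Detection:
  FM-1: 2 × 4 × 6 = 48
  FM-2: 9 × 10 × 1 = 90
  FM-3: 3 × 6 × 10 = 180
  FM-4: 10 × 8 × 6 = 480
  FM-5: 6 × 1 × 6 = 36
  FM-6: 5 × 4 × 8 = 160
  FM-7: 10 × 4 × 7 = 280
Modes with RPN ≥ 111: FM-3 (180), FM-4 (480), FM-6 (160), FM-7 (280) → 4.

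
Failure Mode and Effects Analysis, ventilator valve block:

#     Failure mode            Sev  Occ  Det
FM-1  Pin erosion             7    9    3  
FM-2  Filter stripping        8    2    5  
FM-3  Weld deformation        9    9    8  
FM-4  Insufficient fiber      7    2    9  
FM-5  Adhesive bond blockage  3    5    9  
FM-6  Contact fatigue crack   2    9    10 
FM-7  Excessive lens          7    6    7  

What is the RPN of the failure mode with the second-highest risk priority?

RPN = Severity × Occurrence × Detection:
  FM-1: 7 × 9 × 3 = 189
  FM-2: 8 × 2 × 5 = 80
  FM-3: 9 × 9 × 8 = 648
  FM-4: 7 × 2 × 9 = 126
  FM-5: 3 × 5 × 9 = 135
  FM-6: 2 × 9 × 10 = 180
  FM-7: 7 × 6 × 7 = 294
Sorted descending: 648, 294, 189, 180, 135, 126, 80.
The second-highest RPN is 294 (FM-7).

294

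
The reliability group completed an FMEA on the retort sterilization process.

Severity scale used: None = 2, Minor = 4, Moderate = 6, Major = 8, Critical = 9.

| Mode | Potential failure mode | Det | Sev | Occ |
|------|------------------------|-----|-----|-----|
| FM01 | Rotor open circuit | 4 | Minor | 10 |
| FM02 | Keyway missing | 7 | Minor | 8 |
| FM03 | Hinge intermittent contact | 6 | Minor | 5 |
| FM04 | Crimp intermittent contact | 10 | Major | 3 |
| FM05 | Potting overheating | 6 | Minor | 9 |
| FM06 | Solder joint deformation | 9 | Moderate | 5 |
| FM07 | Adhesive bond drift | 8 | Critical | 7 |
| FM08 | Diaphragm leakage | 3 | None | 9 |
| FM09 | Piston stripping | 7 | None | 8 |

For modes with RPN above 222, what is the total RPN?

RPN = Severity × Occurrence × Detection:
  FM01: 4 × 10 × 4 = 160
  FM02: 4 × 8 × 7 = 224
  FM03: 4 × 5 × 6 = 120
  FM04: 8 × 3 × 10 = 240
  FM05: 4 × 9 × 6 = 216
  FM06: 6 × 5 × 9 = 270
  FM07: 9 × 7 × 8 = 504
  FM08: 2 × 9 × 3 = 54
  FM09: 2 × 8 × 7 = 112
RPN > 222: FM02 (224), FM04 (240), FM06 (270), FM07 (504).
Sum: 224 + 240 + 270 + 504 = 1238.

1238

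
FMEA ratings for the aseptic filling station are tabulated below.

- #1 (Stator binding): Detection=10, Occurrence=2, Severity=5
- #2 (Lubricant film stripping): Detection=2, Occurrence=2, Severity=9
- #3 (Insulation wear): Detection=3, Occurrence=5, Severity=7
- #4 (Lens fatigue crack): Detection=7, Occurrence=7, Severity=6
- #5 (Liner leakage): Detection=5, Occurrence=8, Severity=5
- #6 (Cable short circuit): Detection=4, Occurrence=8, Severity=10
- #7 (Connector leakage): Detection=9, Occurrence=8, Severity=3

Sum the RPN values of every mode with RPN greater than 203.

RPN = Severity × Occurrence × Detection:
  #1: 5 × 2 × 10 = 100
  #2: 9 × 2 × 2 = 36
  #3: 7 × 5 × 3 = 105
  #4: 6 × 7 × 7 = 294
  #5: 5 × 8 × 5 = 200
  #6: 10 × 8 × 4 = 320
  #7: 3 × 8 × 9 = 216
RPN > 203: #4 (294), #6 (320), #7 (216).
Sum: 294 + 320 + 216 = 830.

830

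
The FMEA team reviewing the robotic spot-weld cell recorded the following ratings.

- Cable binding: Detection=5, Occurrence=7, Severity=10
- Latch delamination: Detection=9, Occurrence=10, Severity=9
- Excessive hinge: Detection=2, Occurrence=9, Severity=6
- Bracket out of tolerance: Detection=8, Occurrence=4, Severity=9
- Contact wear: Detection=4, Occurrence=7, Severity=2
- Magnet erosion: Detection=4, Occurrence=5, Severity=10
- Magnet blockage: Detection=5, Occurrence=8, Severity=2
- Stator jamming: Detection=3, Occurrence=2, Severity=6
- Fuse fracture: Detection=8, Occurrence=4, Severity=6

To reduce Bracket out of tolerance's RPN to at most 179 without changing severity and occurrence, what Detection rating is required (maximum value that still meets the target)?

Bracket out of tolerance: S=9, O=4, D=8 → current RPN = 288.
Fixed product = 36. Need 36 × D ≤ 179, so D ≤ 179/36 = 4.97.
Maximum integer Detection rating = 4 (gives RPN 144; D=5 would give 180 > 179).

4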